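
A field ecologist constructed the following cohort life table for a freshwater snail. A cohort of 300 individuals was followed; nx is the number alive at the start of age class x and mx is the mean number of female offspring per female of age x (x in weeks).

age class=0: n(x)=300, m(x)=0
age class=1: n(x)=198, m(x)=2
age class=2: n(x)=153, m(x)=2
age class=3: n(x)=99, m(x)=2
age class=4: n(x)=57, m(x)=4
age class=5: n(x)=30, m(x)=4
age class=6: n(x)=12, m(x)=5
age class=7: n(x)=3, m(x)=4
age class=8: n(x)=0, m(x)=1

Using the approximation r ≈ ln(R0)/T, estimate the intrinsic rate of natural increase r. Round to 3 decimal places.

0.550

lx = nx/n0 = nx/300: 1, 0.66, 0.51, 0.33, 0.19, 0.1, 0.04, 0.01, 0
R0 = Σ lx·mx = 0 + 1.32 + 1.02 + 0.66 + 0.76 + 0.4 + 0.2 + 0.04 + 0 = 4.4
Σ x·lx·mx = 11.86; T = 11.86/4.4 = 2.69545…
r ≈ ln(R0)/T = ln(4.4)/2.69545… = 0.54967… → 0.550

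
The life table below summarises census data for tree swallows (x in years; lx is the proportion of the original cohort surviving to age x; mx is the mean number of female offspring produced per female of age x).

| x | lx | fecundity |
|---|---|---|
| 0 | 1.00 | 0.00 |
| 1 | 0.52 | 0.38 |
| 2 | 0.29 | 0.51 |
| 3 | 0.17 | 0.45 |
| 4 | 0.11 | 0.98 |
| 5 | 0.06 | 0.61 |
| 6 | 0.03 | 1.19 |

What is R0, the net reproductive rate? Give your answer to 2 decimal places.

lx·mx by age: 0, 0.1976, 0.1479, 0.0765, 0.1078, 0.0366, 0.0357
R0 = Σ lx·mx = 0.6021 → 0.60

0.60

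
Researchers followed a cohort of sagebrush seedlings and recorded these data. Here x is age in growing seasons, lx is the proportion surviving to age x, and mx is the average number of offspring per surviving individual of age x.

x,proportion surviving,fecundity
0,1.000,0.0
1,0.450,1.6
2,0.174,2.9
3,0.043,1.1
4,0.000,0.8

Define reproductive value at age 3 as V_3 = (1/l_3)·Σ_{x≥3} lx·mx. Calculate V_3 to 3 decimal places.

lx·mx for x ≥ 3: 0.0473, 0 → sum = 0.0473
V_3 = 0.0473 / l_3 = 0.0473 / 0.043 = 1.1 → 1.100

1.100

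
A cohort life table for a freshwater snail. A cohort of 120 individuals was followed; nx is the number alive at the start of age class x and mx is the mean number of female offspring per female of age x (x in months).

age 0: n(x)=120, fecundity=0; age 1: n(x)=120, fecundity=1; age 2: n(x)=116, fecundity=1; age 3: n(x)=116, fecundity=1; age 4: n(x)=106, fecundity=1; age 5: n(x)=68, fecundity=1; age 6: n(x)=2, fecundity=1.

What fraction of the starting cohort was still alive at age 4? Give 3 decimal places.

0.883

l_4 = n_4/n_0 = 106/120 = 0.883333… → 0.883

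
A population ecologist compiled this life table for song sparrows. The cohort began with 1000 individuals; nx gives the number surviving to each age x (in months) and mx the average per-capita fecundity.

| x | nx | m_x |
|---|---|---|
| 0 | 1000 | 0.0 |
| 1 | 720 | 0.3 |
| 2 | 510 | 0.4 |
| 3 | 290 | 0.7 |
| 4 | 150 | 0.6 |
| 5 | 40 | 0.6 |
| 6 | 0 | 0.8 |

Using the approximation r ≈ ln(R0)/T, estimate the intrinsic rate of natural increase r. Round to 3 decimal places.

-0.131

lx = nx/n0 = nx/1000: 1, 0.72, 0.51, 0.29, 0.15, 0.04, 0
R0 = Σ lx·mx = 0 + 0.216 + 0.204 + 0.203 + 0.09 + 0.024 + 0 = 0.737
Σ x·lx·mx = 1.713; T = 1.713/0.737 = 2.32429…
r ≈ ln(R0)/T = ln(0.737)/2.32429… = -0.1313… → -0.131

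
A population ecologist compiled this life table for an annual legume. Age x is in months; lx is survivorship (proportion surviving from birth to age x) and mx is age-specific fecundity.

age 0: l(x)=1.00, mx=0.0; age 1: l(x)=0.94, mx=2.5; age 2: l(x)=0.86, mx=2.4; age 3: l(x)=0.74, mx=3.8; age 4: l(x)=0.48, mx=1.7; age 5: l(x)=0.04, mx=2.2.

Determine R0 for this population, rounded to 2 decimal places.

8.13

lx·mx by age: 0, 2.35, 2.064, 2.812, 0.816, 0.088
R0 = Σ lx·mx = 8.13 → 8.13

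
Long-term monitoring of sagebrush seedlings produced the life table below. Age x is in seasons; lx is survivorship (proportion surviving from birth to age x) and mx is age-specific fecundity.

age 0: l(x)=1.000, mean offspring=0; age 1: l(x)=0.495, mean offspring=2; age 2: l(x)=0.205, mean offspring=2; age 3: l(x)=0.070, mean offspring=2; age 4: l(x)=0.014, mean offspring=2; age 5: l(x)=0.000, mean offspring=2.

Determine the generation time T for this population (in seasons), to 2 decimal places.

1.49

lx·mx: 0, 0.99, 0.41, 0.14, 0.028, 0 → R0 = 1.568
x·lx·mx: 0, 0.99, 0.82, 0.42, 0.112, 0 → Σ = 2.342
T = 2.342 / 1.568 = 1.493622… → 1.49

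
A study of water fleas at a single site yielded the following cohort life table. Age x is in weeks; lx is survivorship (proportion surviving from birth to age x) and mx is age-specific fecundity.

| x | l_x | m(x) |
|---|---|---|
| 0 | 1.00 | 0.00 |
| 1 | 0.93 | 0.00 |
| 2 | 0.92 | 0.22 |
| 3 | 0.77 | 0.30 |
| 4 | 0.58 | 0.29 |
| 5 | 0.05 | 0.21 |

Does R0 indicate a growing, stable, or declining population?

declining

R0 = Σ lx·mx = 0 + 0 + 0.2024 + 0.231 + 0.1682 + 0.0105 = 0.6121
R0 < 1, so the population is declining.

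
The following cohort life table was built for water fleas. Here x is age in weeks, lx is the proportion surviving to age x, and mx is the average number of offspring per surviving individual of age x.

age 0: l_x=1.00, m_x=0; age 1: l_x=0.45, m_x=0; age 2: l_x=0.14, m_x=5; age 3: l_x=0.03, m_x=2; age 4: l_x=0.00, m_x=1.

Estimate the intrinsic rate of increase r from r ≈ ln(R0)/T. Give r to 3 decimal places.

R0 = Σ lx·mx = 0 + 0 + 0.7 + 0.06 + 0 = 0.76
Σ x·lx·mx = 1.58; T = 1.58/0.76 = 2.07895…
r ≈ ln(R0)/T = ln(0.76)/2.07895… = -0.13201… → -0.132

-0.132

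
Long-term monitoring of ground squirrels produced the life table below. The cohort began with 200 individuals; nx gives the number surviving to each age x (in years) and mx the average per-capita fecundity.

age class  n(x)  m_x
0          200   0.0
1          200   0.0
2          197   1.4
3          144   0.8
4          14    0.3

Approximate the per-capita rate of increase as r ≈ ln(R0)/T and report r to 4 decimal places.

lx = nx/n0 = nx/200: 1, 1, 0.985, 0.72, 0.07
R0 = Σ lx·mx = 0 + 0 + 1.379 + 0.576 + 0.021 = 1.976
Σ x·lx·mx = 4.57; T = 4.57/1.976 = 2.31275…
r ≈ ln(R0)/T = ln(1.976)/2.31275… = 0.294487… → 0.2945

0.2945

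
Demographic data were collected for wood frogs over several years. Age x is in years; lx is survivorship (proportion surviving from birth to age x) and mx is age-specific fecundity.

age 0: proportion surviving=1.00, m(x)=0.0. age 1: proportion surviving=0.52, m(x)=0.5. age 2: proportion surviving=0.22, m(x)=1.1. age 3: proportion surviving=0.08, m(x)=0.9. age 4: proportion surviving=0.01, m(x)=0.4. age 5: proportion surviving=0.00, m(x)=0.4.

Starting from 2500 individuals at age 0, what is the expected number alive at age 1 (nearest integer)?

Expected survivors = N0 · l_1 = 2500 × 0.52 = 1300 → 1300

1300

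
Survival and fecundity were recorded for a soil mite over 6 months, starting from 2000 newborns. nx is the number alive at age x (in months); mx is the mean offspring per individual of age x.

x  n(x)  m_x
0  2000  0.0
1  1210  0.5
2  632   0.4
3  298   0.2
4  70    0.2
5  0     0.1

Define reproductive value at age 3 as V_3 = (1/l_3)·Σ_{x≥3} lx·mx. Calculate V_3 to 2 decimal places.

0.25

lx = nx/n0 = nx/2000: 1, 0.605, 0.316, 0.149, 0.035, 0
lx·mx for x ≥ 3: 0.0298, 0.007, 0 → sum = 0.0368
V_3 = 0.0368 / l_3 = 0.0368 / 0.149 = 0.24698… → 0.25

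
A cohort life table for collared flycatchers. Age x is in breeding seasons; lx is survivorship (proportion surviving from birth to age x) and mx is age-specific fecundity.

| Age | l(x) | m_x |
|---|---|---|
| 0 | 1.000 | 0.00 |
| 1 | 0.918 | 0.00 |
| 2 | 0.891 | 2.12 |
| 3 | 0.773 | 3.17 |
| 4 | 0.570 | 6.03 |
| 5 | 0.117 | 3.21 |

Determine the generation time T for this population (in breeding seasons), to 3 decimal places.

3.282

lx·mx: 0, 0, 1.88892, 2.45041, 3.4371, 0.37557 → R0 = 8.152
x·lx·mx: 0, 0, 3.77784, 7.35123, 13.7484, 1.87785 → Σ = 26.75532
T = 26.75532 / 8.152 = 3.282056… → 3.282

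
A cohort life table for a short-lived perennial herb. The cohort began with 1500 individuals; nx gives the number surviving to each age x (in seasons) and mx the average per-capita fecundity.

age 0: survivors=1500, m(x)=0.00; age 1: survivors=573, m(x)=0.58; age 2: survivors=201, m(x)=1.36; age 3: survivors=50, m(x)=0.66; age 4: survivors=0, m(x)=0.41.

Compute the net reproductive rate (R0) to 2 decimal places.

0.43

lx = nx/n0 = nx/1500: 1, 0.382, 0.134, 0.03333…, 0
lx·mx by age: 0, 0.22156, 0.18224, 0.022…, 0
R0 = Σ lx·mx = 0.4258… → 0.43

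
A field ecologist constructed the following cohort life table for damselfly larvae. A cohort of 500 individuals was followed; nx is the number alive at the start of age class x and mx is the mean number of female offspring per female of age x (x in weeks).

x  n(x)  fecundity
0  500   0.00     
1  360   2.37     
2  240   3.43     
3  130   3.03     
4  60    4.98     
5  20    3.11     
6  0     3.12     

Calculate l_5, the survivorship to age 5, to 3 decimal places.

l_5 = n_5/n_0 = 20/500 = 0.04 → 0.040

0.040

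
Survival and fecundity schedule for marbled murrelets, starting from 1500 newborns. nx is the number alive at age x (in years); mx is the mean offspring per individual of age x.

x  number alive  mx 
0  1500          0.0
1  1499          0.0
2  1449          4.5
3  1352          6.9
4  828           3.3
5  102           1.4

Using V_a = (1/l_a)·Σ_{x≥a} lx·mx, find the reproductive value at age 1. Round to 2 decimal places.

12.49

lx = nx/n0 = nx/1500: 1, 0.99933…, 0.966, 0.90133…, 0.552, 0.068
lx·mx for x ≥ 1: 0, 4.347, 6.2192…, 1.8216, 0.0952 → sum = 12.483…
V_1 = 12.483… / l_1 = 12.483… / 0.999333… = 12.491328… → 12.49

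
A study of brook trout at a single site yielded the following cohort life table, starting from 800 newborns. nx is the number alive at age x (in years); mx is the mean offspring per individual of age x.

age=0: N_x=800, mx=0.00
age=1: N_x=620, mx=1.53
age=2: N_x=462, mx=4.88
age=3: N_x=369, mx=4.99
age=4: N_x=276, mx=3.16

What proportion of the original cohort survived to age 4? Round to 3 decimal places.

l_4 = n_4/n_0 = 276/800 = 0.345 → 0.345

0.345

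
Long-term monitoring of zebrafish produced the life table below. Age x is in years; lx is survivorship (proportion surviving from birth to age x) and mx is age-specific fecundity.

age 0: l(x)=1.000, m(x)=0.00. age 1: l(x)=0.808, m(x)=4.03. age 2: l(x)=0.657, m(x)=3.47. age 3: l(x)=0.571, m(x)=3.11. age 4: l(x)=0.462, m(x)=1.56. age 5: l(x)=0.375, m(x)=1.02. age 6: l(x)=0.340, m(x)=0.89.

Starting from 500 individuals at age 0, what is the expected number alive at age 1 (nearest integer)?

Expected survivors = N0 · l_1 = 500 × 0.808 = 404 → 404

404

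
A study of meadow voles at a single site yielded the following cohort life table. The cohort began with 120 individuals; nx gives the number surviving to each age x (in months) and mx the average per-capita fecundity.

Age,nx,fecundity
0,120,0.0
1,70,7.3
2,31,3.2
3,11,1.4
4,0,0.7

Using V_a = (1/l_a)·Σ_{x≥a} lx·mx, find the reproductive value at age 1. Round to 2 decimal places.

8.94

lx = nx/n0 = nx/120: 1, 0.58333…, 0.25833…, 0.09167…, 0
lx·mx for x ≥ 1: 4.258333…, 0.826667…, 0.128333…, 0 → sum = 5.213333…
V_1 = 5.213333… / l_1 = 5.213333… / 0.583333… = 8.937143… → 8.94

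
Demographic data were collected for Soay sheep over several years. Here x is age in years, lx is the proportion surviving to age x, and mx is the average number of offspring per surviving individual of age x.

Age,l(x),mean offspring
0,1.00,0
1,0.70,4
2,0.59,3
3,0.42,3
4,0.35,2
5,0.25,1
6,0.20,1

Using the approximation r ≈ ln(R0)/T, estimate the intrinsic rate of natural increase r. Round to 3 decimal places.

0.882

R0 = Σ lx·mx = 0 + 2.8 + 1.77 + 1.26 + 0.7 + 0.25 + 0.2 = 6.98
Σ x·lx·mx = 15.37; T = 15.37/6.98 = 2.20201…
r ≈ ln(R0)/T = ln(6.98)/2.20201… = 0.8824… → 0.882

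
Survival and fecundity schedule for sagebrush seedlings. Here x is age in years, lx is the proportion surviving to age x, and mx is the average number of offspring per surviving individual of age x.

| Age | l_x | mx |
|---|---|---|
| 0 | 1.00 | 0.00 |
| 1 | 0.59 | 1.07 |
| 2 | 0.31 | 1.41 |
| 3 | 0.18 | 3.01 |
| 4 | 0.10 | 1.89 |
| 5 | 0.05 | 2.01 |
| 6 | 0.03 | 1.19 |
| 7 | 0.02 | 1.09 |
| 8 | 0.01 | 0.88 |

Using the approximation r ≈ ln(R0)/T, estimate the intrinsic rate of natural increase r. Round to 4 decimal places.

0.2754

R0 = Σ lx·mx = 0 + 0.6313 + 0.4371 + 0.5418 + 0.189 + 0.1005 + 0.0357 + 0.0218 + 0.0088 = 1.966
Σ x·lx·mx = 4.8266; T = 4.8266/1.966 = 2.45504…
r ≈ ln(R0)/T = ln(1.966)/2.45504… = 0.275353… → 0.2754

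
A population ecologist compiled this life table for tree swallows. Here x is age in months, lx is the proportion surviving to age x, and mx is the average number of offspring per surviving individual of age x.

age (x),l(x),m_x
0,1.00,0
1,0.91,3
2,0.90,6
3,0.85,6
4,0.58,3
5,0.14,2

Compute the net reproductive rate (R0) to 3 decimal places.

lx·mx by age: 0, 2.73, 5.4, 5.1, 1.74, 0.28
R0 = Σ lx·mx = 15.25 → 15.250

15.250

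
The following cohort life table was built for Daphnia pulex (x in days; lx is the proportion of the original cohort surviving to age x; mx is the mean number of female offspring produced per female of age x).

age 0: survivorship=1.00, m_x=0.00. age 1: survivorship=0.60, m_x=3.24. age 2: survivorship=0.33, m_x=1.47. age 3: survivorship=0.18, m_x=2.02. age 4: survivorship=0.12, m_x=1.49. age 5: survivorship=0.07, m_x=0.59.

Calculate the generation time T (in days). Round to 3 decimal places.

1.635

lx·mx: 0, 1.944, 0.4851, 0.3636, 0.1788, 0.0413 → R0 = 3.0128
x·lx·mx: 0, 1.944, 0.9702, 1.0908, 0.7152, 0.2065 → Σ = 4.9267
T = 4.9267 / 3.0128 = 1.635256… → 1.635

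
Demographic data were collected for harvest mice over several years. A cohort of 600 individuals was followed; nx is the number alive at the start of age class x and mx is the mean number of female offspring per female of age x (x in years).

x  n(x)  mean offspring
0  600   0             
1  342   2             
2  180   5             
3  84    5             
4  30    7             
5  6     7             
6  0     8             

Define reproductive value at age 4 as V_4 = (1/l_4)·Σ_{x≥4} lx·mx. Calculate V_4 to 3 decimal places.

lx = nx/n0 = nx/600: 1, 0.57, 0.3, 0.14, 0.05, 0.01, 0
lx·mx for x ≥ 4: 0.35, 0.07, 0 → sum = 0.42
V_4 = 0.42 / l_4 = 0.42 / 0.05 = 8.4 → 8.400

8.400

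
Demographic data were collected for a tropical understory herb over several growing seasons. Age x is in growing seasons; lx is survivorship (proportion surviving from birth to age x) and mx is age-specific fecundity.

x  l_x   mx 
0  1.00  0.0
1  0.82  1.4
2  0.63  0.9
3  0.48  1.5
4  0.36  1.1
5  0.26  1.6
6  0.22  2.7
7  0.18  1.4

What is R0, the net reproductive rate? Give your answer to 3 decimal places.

4.093

lx·mx by age: 0, 1.148, 0.567, 0.72, 0.396, 0.416, 0.594, 0.252
R0 = Σ lx·mx = 4.093 → 4.093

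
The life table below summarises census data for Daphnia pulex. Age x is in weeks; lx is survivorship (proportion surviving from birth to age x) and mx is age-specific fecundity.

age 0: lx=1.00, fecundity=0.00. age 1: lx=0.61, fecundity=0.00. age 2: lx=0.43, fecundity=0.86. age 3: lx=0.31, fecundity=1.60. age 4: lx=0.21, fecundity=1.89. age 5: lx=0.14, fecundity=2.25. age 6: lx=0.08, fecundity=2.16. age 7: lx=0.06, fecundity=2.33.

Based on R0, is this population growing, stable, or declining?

R0 = Σ lx·mx = 0 + 0 + 0.3698 + 0.496 + 0.3969 + 0.315 + 0.1728 + 0.1398 = 1.8903
R0 > 1, so the population is growing.

growing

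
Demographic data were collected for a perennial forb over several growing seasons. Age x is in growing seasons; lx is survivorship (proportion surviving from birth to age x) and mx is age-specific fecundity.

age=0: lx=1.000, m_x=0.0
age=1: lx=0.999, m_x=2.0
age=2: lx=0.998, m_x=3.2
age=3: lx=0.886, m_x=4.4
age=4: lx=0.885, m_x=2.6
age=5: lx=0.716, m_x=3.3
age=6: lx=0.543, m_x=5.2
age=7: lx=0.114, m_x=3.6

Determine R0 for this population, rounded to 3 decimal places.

16.988

lx·mx by age: 0, 1.998, 3.1936, 3.8984, 2.301, 2.3628, 2.8236, 0.4104
R0 = Σ lx·mx = 16.9878 → 16.988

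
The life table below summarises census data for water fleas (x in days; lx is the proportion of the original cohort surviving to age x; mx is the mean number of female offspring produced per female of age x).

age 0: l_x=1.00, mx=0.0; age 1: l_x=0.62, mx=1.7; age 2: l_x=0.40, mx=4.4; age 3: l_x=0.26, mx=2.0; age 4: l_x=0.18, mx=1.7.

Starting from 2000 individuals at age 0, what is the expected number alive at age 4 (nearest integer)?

360

Expected survivors = N0 · l_4 = 2000 × 0.18 = 360 → 360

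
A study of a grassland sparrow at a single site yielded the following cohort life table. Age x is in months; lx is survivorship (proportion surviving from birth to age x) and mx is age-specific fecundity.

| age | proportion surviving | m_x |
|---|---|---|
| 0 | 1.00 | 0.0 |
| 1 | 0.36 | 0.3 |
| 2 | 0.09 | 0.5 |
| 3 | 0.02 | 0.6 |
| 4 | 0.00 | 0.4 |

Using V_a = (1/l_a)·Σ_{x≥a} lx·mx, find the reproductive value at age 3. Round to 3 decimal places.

lx·mx for x ≥ 3: 0.012, 0 → sum = 0.012
V_3 = 0.012 / l_3 = 0.012 / 0.02 = 0.6 → 0.600

0.600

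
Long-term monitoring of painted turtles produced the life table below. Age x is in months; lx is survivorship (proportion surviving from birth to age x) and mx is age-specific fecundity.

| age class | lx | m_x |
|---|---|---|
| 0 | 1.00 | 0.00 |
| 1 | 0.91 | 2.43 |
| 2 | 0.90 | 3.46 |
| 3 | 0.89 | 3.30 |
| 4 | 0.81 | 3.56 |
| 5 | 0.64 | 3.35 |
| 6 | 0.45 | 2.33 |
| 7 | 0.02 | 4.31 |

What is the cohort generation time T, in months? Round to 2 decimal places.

lx·mx: 0, 2.2113, 3.114, 2.937, 2.8836, 2.144, 1.0485, 0.0862 → R0 = 14.4246
x·lx·mx: 0, 2.2113, 6.228, 8.811, 11.5344, 10.72, 6.291, 0.6034 → Σ = 46.3991
T = 46.3991 / 14.4246 = 3.216665… → 3.22

3.22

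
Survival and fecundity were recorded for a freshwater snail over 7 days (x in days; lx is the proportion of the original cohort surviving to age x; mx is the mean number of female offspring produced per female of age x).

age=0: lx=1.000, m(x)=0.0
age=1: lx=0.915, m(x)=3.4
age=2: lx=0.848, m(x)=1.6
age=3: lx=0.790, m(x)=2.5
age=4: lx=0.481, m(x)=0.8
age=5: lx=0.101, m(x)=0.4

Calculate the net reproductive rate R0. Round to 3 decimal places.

6.868

lx·mx by age: 0, 3.111, 1.3568, 1.975, 0.3848, 0.0404
R0 = Σ lx·mx = 6.868 → 6.868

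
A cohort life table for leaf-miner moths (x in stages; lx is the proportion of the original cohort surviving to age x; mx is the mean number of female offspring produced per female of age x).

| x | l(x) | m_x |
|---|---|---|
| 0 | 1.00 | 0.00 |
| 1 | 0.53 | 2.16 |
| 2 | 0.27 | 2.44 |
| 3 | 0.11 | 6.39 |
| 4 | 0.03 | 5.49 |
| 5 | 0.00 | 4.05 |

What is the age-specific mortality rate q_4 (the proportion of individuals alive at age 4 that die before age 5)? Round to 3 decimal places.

q_4 = (l_4 − l_5) / l_4 = (0.03 − 0) / 0.03
     = 0.03 / 0.03 = 1 → 1.000

1.000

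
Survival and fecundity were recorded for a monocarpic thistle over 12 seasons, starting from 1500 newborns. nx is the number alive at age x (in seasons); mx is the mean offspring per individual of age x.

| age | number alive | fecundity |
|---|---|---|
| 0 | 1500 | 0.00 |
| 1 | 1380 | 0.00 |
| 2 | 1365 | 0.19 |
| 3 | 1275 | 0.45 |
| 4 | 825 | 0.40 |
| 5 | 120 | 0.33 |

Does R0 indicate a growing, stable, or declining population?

lx = nx/n0 = nx/1500: 1, 0.92, 0.91, 0.85, 0.55, 0.08
R0 = Σ lx·mx = 0 + 0 + 0.1729 + 0.3825 + 0.22 + 0.0264 = 0.8018
R0 < 1, so the population is declining.

declining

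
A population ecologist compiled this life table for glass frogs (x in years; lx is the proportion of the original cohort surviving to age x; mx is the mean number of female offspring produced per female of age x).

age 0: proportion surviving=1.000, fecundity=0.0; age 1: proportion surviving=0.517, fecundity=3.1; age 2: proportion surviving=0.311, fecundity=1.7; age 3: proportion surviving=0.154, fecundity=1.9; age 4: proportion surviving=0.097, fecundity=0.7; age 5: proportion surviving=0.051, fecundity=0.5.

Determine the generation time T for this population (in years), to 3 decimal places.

1.564

lx·mx: 0, 1.6027, 0.5287, 0.2926, 0.0679, 0.0255 → R0 = 2.5174
x·lx·mx: 0, 1.6027, 1.0574, 0.8778, 0.2716, 0.1275 → Σ = 3.937
T = 3.937 / 2.5174 = 1.563915… → 1.564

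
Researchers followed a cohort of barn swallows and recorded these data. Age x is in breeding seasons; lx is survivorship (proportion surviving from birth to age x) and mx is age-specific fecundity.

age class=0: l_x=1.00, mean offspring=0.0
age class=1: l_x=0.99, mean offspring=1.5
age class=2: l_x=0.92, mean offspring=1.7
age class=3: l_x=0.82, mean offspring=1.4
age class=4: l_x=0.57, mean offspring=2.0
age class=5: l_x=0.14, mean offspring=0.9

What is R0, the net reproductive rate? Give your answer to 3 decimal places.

5.463

lx·mx by age: 0, 1.485, 1.564, 1.148, 1.14, 0.126
R0 = Σ lx·mx = 5.463 → 5.463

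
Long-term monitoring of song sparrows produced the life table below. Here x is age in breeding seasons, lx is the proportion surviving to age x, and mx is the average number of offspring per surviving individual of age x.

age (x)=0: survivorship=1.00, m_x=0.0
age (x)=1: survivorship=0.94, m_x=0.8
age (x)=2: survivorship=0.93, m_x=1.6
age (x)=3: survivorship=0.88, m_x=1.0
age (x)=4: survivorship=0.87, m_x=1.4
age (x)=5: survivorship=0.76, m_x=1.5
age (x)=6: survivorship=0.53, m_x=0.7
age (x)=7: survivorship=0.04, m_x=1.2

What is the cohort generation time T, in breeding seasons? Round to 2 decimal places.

3.31

lx·mx: 0, 0.752, 1.488, 0.88, 1.218, 1.14, 0.371, 0.048 → R0 = 5.897
x·lx·mx: 0, 0.752, 2.976, 2.64, 4.872, 5.7, 2.226, 0.336 → Σ = 19.502
T = 19.502 / 5.897 = 3.307105… → 3.31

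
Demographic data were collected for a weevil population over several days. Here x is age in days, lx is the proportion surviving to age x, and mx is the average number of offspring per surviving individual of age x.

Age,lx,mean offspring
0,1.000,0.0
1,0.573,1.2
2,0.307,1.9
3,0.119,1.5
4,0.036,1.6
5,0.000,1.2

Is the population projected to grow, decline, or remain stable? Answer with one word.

growing

R0 = Σ lx·mx = 0 + 0.6876 + 0.5833 + 0.1785 + 0.0576 + 0 = 1.507
R0 > 1, so the population is growing.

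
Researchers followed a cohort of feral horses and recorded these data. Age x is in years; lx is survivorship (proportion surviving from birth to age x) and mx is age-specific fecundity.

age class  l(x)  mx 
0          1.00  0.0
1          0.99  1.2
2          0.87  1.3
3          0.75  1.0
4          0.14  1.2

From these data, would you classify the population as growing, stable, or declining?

R0 = Σ lx·mx = 0 + 1.188 + 1.131 + 0.75 + 0.168 = 3.237
R0 > 1, so the population is growing.

growing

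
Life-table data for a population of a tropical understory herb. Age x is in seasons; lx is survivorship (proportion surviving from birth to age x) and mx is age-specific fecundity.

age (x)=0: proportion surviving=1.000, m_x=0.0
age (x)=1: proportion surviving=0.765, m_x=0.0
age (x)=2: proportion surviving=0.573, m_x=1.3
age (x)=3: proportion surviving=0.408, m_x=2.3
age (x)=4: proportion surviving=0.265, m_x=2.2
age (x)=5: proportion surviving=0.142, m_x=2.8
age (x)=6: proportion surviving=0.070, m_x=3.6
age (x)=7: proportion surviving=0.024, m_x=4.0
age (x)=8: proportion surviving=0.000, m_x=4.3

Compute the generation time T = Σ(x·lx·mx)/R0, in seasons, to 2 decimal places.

3.59

lx·mx: 0, 0, 0.7449, 0.9384, 0.583, 0.3976, 0.252, 0.096, 0 → R0 = 3.0119
x·lx·mx: 0, 0, 1.4898, 2.8152, 2.332, 1.988, 1.512, 0.672, 0 → Σ = 10.809
T = 10.809 / 3.0119 = 3.588765… → 3.59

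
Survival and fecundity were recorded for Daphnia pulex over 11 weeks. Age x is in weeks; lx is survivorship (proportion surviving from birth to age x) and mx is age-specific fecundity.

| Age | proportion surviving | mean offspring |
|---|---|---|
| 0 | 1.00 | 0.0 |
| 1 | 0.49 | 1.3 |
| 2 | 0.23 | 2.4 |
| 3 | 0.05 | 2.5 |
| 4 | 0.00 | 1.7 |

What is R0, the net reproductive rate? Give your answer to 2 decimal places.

lx·mx by age: 0, 0.637, 0.552, 0.125, 0
R0 = Σ lx·mx = 1.314 → 1.31

1.31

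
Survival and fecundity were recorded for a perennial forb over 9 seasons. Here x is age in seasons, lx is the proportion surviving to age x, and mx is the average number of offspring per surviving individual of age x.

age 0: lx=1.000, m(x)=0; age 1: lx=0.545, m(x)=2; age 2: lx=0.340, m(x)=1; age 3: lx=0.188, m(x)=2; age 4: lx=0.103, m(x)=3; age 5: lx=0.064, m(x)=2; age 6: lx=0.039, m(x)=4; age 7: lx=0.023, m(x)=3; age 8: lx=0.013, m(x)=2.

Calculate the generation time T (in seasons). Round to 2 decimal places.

lx·mx: 0, 1.09, 0.34, 0.376, 0.309, 0.128, 0.156, 0.069, 0.026 → R0 = 2.494
x·lx·mx: 0, 1.09, 0.68, 1.128, 1.236, 0.64, 0.936, 0.483, 0.208 → Σ = 6.401
T = 6.401 / 2.494 = 2.56656… → 2.57

2.57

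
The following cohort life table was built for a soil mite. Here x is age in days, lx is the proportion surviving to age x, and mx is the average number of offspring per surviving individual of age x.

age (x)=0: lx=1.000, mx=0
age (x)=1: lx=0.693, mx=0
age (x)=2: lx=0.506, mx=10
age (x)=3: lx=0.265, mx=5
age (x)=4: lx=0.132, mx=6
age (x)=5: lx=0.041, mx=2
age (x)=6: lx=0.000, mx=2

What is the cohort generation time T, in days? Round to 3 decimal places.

2.435

lx·mx: 0, 0, 5.06, 1.325, 0.792, 0.082, 0 → R0 = 7.259
x·lx·mx: 0, 0, 10.12, 3.975, 3.168, 0.41, 0 → Σ = 17.673
T = 17.673 / 7.259 = 2.434633… → 2.435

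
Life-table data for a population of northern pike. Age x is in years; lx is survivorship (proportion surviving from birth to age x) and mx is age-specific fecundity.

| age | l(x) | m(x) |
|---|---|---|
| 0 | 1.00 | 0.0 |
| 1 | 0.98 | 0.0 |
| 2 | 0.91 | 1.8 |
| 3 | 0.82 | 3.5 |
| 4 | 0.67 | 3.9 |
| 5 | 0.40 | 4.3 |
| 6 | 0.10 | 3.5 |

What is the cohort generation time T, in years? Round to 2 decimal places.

3.59

lx·mx: 0, 0, 1.638, 2.87, 2.613, 1.72, 0.35 → R0 = 9.191
x·lx·mx: 0, 0, 3.276, 8.61, 10.452, 8.6, 2.1 → Σ = 33.038
T = 33.038 / 9.191 = 3.594603… → 3.59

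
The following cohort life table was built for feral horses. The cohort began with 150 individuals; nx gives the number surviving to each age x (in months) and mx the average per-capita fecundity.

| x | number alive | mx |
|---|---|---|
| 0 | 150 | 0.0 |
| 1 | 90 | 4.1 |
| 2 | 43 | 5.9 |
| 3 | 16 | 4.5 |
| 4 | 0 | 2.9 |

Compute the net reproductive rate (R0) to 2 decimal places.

lx = nx/n0 = nx/150: 1, 0.6, 0.28667…, 0.10667…, 0
lx·mx by age: 0, 2.46, 1.691333…, 0.48…, 0
R0 = Σ lx·mx = 4.631333… → 4.63

4.63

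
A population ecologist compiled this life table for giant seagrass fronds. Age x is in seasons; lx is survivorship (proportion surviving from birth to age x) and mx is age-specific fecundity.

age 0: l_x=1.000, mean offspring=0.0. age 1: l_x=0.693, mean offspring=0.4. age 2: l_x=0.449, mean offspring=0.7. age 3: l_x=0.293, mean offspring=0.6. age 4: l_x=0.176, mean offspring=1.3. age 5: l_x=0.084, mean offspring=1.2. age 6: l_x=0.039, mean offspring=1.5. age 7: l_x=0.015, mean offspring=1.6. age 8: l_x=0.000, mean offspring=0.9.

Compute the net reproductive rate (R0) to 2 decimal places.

lx·mx by age: 0, 0.2772, 0.3143, 0.1758, 0.2288, 0.1008, 0.0585, 0.024, 0
R0 = Σ lx·mx = 1.1794 → 1.18

1.18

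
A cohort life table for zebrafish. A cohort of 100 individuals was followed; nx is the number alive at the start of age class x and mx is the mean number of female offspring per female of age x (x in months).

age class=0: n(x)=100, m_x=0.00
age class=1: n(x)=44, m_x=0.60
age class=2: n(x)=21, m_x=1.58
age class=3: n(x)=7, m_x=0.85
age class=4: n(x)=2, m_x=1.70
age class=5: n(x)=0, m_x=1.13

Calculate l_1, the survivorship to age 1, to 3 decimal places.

0.440

l_1 = n_1/n_0 = 44/100 = 0.44 → 0.440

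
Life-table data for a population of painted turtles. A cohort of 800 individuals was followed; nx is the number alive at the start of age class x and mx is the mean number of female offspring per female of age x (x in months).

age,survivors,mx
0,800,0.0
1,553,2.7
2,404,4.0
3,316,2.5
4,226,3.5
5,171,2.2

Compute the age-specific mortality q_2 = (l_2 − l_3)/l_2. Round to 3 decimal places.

lx = nx/n0 = nx/800: 1, 0.69125, 0.505, 0.395, 0.2825, 0.21375
q_2 = (l_2 − l_3) / l_2 = (0.505 − 0.395) / 0.505
     = 0.11 / 0.505 = 0.217822… → 0.218

0.218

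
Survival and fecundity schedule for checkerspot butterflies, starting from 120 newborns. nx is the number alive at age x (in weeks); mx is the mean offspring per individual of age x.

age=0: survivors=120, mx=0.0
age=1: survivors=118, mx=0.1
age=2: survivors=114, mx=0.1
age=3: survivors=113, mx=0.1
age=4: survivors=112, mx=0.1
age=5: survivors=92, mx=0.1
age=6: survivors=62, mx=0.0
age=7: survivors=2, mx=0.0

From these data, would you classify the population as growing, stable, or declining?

lx = nx/n0 = nx/120: 1, 0.98333…, 0.95, 0.94167…, 0.93333…, 0.76667…, 0.51667…, 0.01667…
R0 = Σ lx·mx = 0 + 0.098333… + 0.095 + 0.094167… + 0.093333… + 0.076667… + 0 + 0 = 0.4575…
R0 < 1, so the population is declining.

declining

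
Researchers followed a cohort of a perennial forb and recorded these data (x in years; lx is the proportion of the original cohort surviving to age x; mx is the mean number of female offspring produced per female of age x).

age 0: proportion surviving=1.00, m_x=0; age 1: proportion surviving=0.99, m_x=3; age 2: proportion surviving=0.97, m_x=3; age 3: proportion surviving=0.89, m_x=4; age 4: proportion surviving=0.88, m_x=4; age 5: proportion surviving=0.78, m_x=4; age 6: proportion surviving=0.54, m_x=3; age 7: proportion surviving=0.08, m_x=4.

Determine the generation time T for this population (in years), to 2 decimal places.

lx·mx: 0, 2.97, 2.91, 3.56, 3.52, 3.12, 1.62, 0.32 → R0 = 18.02
x·lx·mx: 0, 2.97, 5.82, 10.68, 14.08, 15.6, 9.72, 2.24 → Σ = 61.11
T = 61.11 / 18.02 = 3.391232… → 3.39

3.39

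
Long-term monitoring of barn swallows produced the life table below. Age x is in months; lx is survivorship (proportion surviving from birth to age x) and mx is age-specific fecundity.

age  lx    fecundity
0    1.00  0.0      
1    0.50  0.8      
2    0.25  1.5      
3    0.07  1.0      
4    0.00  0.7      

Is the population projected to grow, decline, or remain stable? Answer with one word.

declining

R0 = Σ lx·mx = 0 + 0.4 + 0.375 + 0.07 + 0 = 0.845
R0 < 1, so the population is declining.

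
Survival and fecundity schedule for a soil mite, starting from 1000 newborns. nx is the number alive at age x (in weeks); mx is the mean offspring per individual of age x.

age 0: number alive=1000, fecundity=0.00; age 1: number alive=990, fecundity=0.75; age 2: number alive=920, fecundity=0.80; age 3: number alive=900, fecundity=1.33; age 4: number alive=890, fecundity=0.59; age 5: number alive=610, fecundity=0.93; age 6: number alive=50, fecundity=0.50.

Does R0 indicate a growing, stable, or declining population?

lx = nx/n0 = nx/1000: 1, 0.99, 0.92, 0.9, 0.89, 0.61, 0.05
R0 = Σ lx·mx = 0 + 0.7425 + 0.736 + 1.197 + 0.5251 + 0.5673 + 0.025 = 3.7929
R0 > 1, so the population is growing.

growing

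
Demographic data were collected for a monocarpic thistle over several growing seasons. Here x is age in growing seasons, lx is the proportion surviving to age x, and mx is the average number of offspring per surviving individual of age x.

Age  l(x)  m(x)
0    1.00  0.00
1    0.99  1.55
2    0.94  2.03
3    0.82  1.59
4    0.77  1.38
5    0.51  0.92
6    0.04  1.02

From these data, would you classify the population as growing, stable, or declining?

R0 = Σ lx·mx = 0 + 1.5345 + 1.9082 + 1.3038 + 1.0626 + 0.4692 + 0.0408 = 6.3191
R0 > 1, so the population is growing.

growing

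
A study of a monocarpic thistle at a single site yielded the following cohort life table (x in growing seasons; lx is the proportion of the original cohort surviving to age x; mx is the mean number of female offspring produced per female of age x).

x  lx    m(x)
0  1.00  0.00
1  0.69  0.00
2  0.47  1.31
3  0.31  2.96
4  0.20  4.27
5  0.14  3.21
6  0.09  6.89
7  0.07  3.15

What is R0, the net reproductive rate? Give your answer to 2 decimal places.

lx·mx by age: 0, 0, 0.6157, 0.9176, 0.854, 0.4494, 0.6201, 0.2205
R0 = Σ lx·mx = 3.6773 → 3.68

3.68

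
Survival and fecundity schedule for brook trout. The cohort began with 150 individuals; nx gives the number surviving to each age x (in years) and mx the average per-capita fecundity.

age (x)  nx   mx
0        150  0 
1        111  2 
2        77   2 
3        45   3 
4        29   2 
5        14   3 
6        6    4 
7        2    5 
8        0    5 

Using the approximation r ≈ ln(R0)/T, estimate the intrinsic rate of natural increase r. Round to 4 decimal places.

0.5913

lx = nx/n0 = nx/150: 1, 0.74, 0.51333…, 0.3, 0.19333…, 0.09333…, 0.04, 0.01333…, 0
R0 = Σ lx·mx = 0 + 1.48 + 1.02667… + 0.9 + 0.38667… + 0.28… + 0.16 + 0.06667… + 0 = 4.3…
Σ x·lx·mx = 10.606667…; T = 10.606667…/4.3… = 2.46667…
r ≈ ln(R0)/T = ln(4.3…)/2.46667… = 0.59133… → 0.5913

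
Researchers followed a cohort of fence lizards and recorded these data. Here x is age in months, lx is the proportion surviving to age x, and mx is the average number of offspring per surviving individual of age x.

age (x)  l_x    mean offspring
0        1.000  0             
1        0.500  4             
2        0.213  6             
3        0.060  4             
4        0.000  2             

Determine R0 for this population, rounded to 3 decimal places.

lx·mx by age: 0, 2, 1.278, 0.24, 0
R0 = Σ lx·mx = 3.518 → 3.518

3.518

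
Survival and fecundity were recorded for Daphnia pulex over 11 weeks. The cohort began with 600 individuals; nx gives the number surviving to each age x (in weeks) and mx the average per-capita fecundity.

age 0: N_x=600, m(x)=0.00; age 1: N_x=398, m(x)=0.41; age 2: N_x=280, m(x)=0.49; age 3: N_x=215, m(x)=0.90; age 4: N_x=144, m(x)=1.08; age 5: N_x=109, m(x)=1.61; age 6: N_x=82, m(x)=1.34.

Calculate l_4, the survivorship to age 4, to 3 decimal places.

l_4 = n_4/n_0 = 144/600 = 0.24 → 0.240

0.240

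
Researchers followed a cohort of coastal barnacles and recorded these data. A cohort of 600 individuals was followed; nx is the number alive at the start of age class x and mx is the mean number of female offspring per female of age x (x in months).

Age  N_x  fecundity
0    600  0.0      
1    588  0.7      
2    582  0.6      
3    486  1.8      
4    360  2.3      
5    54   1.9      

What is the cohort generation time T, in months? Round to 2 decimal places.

2.95

lx = nx/n0 = nx/600: 1, 0.98, 0.97, 0.81, 0.6, 0.09
lx·mx: 0, 0.686, 0.582, 1.458, 1.38, 0.171 → R0 = 4.277
x·lx·mx: 0, 0.686, 1.164, 4.374, 5.52, 0.855 → Σ = 12.599
T = 12.599 / 4.277 = 2.945756… → 2.95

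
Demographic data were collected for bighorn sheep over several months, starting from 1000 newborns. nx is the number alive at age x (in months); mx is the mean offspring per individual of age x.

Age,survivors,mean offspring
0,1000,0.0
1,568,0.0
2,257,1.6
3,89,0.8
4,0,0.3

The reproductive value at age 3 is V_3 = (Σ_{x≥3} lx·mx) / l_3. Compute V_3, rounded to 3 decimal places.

lx = nx/n0 = nx/1000: 1, 0.568, 0.257, 0.089, 0
lx·mx for x ≥ 3: 0.0712, 0 → sum = 0.0712
V_3 = 0.0712 / l_3 = 0.0712 / 0.089 = 0.8 → 0.800

0.800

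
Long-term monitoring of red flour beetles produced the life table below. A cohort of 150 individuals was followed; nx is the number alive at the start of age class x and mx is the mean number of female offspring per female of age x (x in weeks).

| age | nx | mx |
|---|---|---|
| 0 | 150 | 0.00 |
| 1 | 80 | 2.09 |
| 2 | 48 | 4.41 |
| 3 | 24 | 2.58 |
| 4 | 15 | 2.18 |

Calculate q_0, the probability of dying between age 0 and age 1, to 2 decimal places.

lx = nx/n0 = nx/150: 1, 0.53333…, 0.32, 0.16, 0.1
q_0 = (l_0 − l_1) / l_0 = (1 − 0.533333…) / 1
     = 0.466667… / 1 = 0.466667… → 0.47

0.47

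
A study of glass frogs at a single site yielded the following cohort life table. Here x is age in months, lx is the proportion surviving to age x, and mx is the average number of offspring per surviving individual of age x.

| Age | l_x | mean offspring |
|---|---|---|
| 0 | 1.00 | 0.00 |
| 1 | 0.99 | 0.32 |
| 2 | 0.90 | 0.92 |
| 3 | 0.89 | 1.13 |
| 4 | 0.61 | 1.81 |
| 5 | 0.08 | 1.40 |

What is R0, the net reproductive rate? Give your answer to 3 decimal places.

3.367

lx·mx by age: 0, 0.3168, 0.828, 1.0057, 1.1041, 0.112
R0 = Σ lx·mx = 3.3666 → 3.367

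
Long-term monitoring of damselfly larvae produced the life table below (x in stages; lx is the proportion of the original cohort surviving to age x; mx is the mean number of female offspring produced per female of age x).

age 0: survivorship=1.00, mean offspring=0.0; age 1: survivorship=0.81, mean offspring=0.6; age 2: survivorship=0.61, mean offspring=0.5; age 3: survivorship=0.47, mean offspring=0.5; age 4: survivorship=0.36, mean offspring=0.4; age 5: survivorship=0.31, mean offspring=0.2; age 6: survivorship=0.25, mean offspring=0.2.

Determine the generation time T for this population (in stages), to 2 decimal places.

2.33

lx·mx: 0, 0.486, 0.305, 0.235, 0.144, 0.062, 0.05 → R0 = 1.282
x·lx·mx: 0, 0.486, 0.61, 0.705, 0.576, 0.31, 0.3 → Σ = 2.987
T = 2.987 / 1.282 = 2.329953… → 2.33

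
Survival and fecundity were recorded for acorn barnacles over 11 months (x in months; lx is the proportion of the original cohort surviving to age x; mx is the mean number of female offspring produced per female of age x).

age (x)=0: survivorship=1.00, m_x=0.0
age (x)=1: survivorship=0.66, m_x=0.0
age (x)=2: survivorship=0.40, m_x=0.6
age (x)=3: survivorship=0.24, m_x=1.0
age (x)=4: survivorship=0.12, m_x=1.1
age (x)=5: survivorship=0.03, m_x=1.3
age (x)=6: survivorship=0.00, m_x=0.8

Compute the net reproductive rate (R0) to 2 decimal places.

lx·mx by age: 0, 0, 0.24, 0.24, 0.132, 0.039, 0
R0 = Σ lx·mx = 0.651 → 0.65

0.65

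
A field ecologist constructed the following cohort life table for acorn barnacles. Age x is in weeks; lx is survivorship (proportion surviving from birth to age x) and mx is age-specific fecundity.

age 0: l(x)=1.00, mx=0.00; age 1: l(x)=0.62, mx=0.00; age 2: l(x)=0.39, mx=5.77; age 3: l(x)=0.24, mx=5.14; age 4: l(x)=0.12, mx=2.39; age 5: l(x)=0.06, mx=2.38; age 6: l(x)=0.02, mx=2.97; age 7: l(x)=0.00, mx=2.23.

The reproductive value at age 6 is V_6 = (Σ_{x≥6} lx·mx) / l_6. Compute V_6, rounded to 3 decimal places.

2.970

lx·mx for x ≥ 6: 0.0594, 0 → sum = 0.0594
V_6 = 0.0594 / l_6 = 0.0594 / 0.02 = 2.97 → 2.970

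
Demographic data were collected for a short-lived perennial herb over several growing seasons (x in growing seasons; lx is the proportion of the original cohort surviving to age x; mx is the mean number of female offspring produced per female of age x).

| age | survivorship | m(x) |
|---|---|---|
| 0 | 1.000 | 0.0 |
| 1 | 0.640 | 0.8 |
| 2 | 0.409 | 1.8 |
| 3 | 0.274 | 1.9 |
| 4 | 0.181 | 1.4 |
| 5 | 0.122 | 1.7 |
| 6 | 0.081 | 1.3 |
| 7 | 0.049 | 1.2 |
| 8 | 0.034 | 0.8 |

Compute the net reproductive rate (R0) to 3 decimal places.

lx·mx by age: 0, 0.512, 0.7362, 0.5206, 0.2534, 0.2074, 0.1053, 0.0588, 0.0272
R0 = Σ lx·mx = 2.4209 → 2.421

2.421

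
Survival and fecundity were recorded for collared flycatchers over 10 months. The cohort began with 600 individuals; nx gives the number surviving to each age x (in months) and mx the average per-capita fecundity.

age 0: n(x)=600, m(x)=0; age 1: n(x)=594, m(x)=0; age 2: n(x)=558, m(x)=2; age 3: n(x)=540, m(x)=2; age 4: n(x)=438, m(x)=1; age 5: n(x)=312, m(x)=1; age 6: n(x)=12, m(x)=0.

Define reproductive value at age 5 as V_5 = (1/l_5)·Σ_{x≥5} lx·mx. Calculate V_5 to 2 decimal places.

1.00

lx = nx/n0 = nx/600: 1, 0.99, 0.93, 0.9, 0.73, 0.52, 0.02
lx·mx for x ≥ 5: 0.52, 0 → sum = 0.52
V_5 = 0.52 / l_5 = 0.52 / 0.52 = 1 → 1.00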